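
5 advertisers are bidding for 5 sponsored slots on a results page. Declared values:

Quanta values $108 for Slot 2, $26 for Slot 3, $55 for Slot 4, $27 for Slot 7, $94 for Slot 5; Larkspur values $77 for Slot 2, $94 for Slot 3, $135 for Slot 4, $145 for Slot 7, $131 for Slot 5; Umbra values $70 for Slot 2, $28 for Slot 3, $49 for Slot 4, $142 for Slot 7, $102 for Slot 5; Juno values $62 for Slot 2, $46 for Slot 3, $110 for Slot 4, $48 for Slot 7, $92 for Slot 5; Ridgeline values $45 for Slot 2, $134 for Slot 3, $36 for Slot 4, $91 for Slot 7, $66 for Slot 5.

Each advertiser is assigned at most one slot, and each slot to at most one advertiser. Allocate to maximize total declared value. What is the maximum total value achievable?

Optimal: Quanta→Slot 2 ($108), Larkspur→Slot 5 ($131), Umbra→Slot 7 ($142), Juno→Slot 4 ($110), Ridgeline→Slot 3 ($134) — total 108+131+142+110+134 = $625.
Next-best assignment: Quanta→Slot 2, Larkspur→Slot 4, Umbra→Slot 7, Juno→Slot 5, Ridgeline→Slot 3 = $611.

Max total: $625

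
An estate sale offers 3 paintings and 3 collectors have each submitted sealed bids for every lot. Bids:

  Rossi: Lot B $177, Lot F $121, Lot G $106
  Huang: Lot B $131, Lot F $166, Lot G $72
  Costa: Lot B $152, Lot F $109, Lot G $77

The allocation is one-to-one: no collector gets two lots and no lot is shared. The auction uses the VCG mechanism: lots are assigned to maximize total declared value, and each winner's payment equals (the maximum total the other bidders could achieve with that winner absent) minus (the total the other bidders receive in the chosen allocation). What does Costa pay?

Costa pays $71.

Efficient allocation: Rossi→Lot G ($106), Huang→Lot F ($166), Costa→Lot B ($152); total welfare W = $424.
Costa receives Lot B at value $152, so the others get W − 152 = $272.
Without Costa: best allocation of the remaining 2 bidders over all 3 lots is Rossi→Lot B ($177), Huang→Lot F ($166), total $343.
VCG payment = (others' best without Costa) − (others' welfare with Costa) = 343 − 272 = $71.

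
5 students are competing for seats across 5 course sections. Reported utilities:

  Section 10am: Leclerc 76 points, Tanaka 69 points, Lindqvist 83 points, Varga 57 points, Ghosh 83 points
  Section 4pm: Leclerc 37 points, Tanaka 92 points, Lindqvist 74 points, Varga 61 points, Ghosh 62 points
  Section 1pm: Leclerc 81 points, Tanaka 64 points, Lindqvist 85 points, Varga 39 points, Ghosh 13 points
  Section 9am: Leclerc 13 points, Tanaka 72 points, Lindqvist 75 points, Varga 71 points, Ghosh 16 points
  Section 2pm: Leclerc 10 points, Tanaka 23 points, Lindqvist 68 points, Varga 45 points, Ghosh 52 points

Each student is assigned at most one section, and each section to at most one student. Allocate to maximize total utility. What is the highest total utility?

Treat this as an assignment problem: match each student to one section.
Optimal: Leclerc→Section 1pm (81 points), Tanaka→Section 4pm (92 points), Lindqvist→Section 2pm (68 points), Varga→Section 9am (71 points), Ghosh→Section 10am (83 points) — total 81+92+68+71+83 = 395 points.
Row-greedy (each student in turn takes its best remaining section) gives 379 points, worse by 16.
Swapping Tanaka↔Leclerc (Tanaka→Section 1pm 64 points, Leclerc→Section 4pm 37 points) loses 72.

Maximum total: 395 points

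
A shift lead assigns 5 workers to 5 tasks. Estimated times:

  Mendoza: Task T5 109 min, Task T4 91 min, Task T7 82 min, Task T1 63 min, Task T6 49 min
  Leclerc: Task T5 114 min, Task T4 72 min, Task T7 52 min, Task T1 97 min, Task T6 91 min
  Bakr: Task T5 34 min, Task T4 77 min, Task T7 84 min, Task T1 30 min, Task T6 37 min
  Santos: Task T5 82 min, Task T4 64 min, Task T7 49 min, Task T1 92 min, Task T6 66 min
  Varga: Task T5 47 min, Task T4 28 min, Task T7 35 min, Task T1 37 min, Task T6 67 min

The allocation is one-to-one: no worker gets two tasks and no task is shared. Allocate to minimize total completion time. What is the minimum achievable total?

Min total: 236 min

Optimal: Mendoza→Task T6 (49 min), Leclerc→Task T7 (52 min), Bakr→Task T5 (34 min), Santos→Task T4 (64 min), Varga→Task T1 (37 min) — total 49+52+34+64+37 = 236 min.
Row-greedy (each worker in turn takes its cheapest remaining task) gives 242 min, worse by 6.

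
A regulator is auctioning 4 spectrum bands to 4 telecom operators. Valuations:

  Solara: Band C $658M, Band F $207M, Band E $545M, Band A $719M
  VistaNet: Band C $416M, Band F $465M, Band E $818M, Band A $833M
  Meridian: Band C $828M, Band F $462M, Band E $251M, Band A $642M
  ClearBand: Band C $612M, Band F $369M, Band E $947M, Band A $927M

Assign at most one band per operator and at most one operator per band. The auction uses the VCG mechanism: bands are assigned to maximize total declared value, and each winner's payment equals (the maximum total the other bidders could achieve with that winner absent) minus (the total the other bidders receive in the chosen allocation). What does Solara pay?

Efficient allocation: Solara→Band A ($719M), VistaNet→Band F ($465M), Meridian→Band C ($828M), ClearBand→Band E ($947M); total welfare W = $2959M.
Solara receives Band A at value $719M, so the others get W − 719 = $2240M.
Without Solara: best allocation of the remaining 3 bidders over all 4 bands is VistaNet→Band A ($833M), Meridian→Band C ($828M), ClearBand→Band E ($947M), total $2608M.
VCG payment = (others' best without Solara) − (others' welfare with Solara) = 2608 − 2240 = $368M.

Solara pays $368M.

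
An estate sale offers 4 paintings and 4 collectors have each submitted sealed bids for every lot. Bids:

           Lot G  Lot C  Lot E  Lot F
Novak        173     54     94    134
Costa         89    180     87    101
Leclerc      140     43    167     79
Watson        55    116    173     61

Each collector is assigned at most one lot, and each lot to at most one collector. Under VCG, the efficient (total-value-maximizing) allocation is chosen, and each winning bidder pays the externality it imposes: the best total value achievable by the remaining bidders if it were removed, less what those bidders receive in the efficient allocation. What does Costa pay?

Efficient allocation: Novak→Lot F ($134), Costa→Lot C ($180), Leclerc→Lot G ($140), Watson→Lot E ($173); total welfare W = $627.
Costa receives Lot C at value $180, so the others get W − 180 = $447.
Without Costa: best allocation of the remaining 3 bidders over all 4 lots is Novak→Lot G ($173), Leclerc→Lot E ($167), Watson→Lot C ($116), total $456.
VCG payment = (others' best without Costa) − (others' welfare with Costa) = 456 − 447 = $9.

Costa pays $9.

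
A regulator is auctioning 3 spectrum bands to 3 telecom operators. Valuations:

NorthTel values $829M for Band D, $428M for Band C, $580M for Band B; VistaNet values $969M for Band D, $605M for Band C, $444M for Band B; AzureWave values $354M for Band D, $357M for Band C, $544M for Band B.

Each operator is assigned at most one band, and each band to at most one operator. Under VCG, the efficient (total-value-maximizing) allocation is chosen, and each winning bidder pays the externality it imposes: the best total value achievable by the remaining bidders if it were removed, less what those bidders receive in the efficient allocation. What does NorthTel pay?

Efficient allocation: NorthTel→Band D ($829M), VistaNet→Band C ($605M), AzureWave→Band B ($544M); total welfare W = $1978M.
NorthTel receives Band D at value $829M, so the others get W − 829 = $1149M.
Without NorthTel: best allocation of the remaining 2 bidders over all 3 bands is VistaNet→Band D ($969M), AzureWave→Band B ($544M), total $1513M.
VCG payment = (others' best without NorthTel) − (others' welfare with NorthTel) = 1513 − 1149 = $364M.

NorthTel pays $364M.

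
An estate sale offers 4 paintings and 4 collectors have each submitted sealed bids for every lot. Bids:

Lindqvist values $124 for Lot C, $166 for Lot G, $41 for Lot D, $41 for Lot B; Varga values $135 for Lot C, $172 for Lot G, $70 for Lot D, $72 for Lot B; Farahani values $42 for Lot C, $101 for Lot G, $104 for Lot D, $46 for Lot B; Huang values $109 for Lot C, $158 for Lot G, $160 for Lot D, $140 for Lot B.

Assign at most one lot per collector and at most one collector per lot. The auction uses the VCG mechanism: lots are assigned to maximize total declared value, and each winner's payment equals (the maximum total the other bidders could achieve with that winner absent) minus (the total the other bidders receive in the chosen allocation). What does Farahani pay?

Efficient allocation: Lindqvist→Lot G ($166), Varga→Lot C ($135), Farahani→Lot D ($104), Huang→Lot B ($140); total welfare W = $545.
Farahani receives Lot D at value $104, so the others get W − 104 = $441.
Without Farahani: best allocation of the remaining 3 bidders over all 4 lots is Lindqvist→Lot G ($166), Varga→Lot C ($135), Huang→Lot D ($160), total $461.
VCG payment = (others' best without Farahani) − (others' welfare with Farahani) = 461 − 441 = $20.

Farahani pays $20.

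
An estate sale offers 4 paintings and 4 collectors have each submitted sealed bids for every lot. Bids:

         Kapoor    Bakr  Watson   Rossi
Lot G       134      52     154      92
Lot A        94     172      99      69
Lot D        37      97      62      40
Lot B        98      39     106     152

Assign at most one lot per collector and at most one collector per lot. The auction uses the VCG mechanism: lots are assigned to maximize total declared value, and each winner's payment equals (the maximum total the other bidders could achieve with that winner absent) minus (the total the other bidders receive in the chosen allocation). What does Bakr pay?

Efficient allocation: Kapoor→Lot G ($134), Bakr→Lot A ($172), Watson→Lot D ($62), Rossi→Lot B ($152); total welfare W = $520.
Bakr receives Lot A at value $172, so the others get W − 172 = $348.
Without Bakr: best allocation of the remaining 3 bidders over all 4 lots is Kapoor→Lot A ($94), Watson→Lot G ($154), Rossi→Lot B ($152), total $400.
VCG payment = (others' best without Bakr) − (others' welfare with Bakr) = 400 − 348 = $52.

Bakr pays $52.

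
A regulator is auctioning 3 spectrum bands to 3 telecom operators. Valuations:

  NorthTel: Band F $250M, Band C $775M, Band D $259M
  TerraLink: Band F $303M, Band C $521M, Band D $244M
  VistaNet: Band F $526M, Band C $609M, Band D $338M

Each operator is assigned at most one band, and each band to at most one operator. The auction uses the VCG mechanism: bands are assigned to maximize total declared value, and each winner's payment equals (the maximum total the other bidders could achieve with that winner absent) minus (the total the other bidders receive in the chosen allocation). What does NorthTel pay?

Efficient allocation: NorthTel→Band C ($775M), TerraLink→Band D ($244M), VistaNet→Band F ($526M); total welfare W = $1545M.
NorthTel receives Band C at value $775M, so the others get W − 775 = $770M.
Without NorthTel: best allocation of the remaining 2 bidders over all 3 bands is TerraLink→Band C ($521M), VistaNet→Band F ($526M), total $1047M.
VCG payment = (others' best without NorthTel) − (others' welfare with NorthTel) = 1047 − 770 = $277M.

NorthTel pays $277M.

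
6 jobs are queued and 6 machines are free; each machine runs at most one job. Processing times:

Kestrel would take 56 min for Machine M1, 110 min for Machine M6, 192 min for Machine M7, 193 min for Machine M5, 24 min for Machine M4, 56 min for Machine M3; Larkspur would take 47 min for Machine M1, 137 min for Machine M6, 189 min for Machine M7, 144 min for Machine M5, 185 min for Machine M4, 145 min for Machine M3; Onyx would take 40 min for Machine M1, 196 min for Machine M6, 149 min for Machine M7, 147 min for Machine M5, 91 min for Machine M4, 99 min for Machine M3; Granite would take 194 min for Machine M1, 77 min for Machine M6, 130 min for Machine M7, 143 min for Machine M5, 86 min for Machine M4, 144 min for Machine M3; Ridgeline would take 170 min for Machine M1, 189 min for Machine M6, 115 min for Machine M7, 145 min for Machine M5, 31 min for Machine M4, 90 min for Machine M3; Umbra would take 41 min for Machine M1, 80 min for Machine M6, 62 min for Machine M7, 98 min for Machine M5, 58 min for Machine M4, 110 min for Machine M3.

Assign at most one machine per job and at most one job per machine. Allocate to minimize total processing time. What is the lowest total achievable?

This is the linear assignment problem.
Optimal: Kestrel→Machine M3 (56 min), Larkspur→Machine M5 (144 min), Onyx→Machine M1 (40 min), Granite→Machine M6 (77 min), Ridgeline→Machine M4 (31 min), Umbra→Machine M7 (62 min) — total 56+144+40+77+31+62 = 410 min.
Column-greedy (each machine in turn goes to its cheapest remaining job) gives 437 min, worse by 27.
Next-best assignment: Kestrel→Machine M3, Larkspur→Machine M1, Onyx→Machine M5, Granite→Machine M6, Ridgeline→Machine M4, Umbra→Machine M7 = 420 min.
Swapping Onyx↔Umbra (Onyx→Machine M7 149 min, Umbra→Machine M1 41 min) adds 88.

Min total: 410 min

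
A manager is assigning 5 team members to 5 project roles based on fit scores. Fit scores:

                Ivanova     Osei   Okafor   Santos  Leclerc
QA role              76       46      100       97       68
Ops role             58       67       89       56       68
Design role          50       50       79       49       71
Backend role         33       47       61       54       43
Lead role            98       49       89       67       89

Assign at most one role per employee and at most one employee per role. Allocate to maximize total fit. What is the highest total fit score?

Max total: 402 pts

Optimal: Ivanova→Lead role (98 pts), Osei→Backend role (47 pts), Okafor→Ops role (89 pts), Santos→QA role (97 pts), Leclerc→Design role (71 pts) — total 98+47+89+97+71 = 402 pts.
Row-greedy (each employee in turn takes its best remaining role) gives 390 pts, worse by 12.
Next-best assignment: Ivanova→Lead role, Osei→Ops role, Okafor→Backend role, Santos→QA role, Leclerc→Design role = 394 pts.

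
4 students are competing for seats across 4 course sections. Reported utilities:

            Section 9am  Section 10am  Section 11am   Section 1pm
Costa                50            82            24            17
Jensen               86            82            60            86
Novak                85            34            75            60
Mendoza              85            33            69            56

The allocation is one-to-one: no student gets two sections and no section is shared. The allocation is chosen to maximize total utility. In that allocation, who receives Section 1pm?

Optimal: Costa→Section 10am (82 points), Jensen→Section 1pm (86 points), Novak→Section 11am (75 points), Mendoza→Section 9am (85 points) — total 82+86+75+85 = 328 points.
No other one-to-one assignment exceeds 328 points.
Jensen's own top section is Section 9am (86 points), but forcing Jensen→Section 9am and reassigning the rest optimally gives only 299 points — worse by 29.

Jensen receives Section 1pm.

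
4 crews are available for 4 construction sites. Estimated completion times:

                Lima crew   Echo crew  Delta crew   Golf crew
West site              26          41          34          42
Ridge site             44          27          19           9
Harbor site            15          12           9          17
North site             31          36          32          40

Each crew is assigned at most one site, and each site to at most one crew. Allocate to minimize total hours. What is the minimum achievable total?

Minimum total: 79 hours

Optimal: Lima crew→West site (26 hours), Echo crew→Harbor site (12 hours), Delta crew→North site (32 hours), Golf crew→Ridge site (9 hours) — total 26+12+32+9 = 79 hours.
Row-greedy (each crew in turn takes its cheapest remaining site) gives 116 hours, worse by 37.
Next-best assignment: Lima crew→West site, Echo crew→North site, Delta crew→Harbor site, Golf crew→Ridge site = 80 hours.
No other one-to-one assignment undercuts 79 hours.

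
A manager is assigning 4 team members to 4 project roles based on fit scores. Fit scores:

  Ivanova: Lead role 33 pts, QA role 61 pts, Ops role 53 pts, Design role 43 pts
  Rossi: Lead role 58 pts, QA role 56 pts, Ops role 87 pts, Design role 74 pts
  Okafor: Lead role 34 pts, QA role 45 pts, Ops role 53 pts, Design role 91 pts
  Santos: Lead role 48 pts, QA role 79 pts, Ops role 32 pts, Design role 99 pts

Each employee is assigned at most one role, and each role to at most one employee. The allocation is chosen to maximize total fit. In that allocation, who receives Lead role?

Ivanova receives Lead role.

Optimal: Ivanova→Lead role (33 pts), Rossi→Ops role (87 pts), Okafor→Design role (91 pts), Santos→QA role (79 pts) — total 33+87+91+79 = 290 pts.
Column-greedy (each role in turn goes to its best remaining employee) gives 281 pts, worse by 9.
Every other assignment is strictly worse.
Ivanova's own top role is QA role (61 pts), but forcing Ivanova→QA role and reassigning the rest optimally gives only 287 pts — worse by 3.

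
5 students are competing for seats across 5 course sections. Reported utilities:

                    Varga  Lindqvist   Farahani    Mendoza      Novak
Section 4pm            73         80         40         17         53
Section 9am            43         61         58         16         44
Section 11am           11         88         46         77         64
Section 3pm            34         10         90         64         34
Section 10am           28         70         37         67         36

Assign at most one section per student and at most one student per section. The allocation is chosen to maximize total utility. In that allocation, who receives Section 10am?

Mendoza receives Section 10am.

This is a one-to-one assignment (maximum-weight bipartite matching).
Optimal: Varga→Section 4pm (73 points), Lindqvist→Section 11am (88 points), Farahani→Section 3pm (90 points), Mendoza→Section 10am (67 points), Novak→Section 9am (44 points) — total 73+88+90+67+44 = 362 points.
Column-greedy (each section in turn goes to its best remaining student) gives 285 points, worse by 77.
Swapping Novak↔Mendoza (Novak→Section 10am 36 points, Mendoza→Section 9am 16 points) loses 59.
No other one-to-one assignment exceeds 362 points.
Mendoza's own top section is Section 11am (77 points), but forcing Mendoza→Section 11am and reassigning the rest optimally gives only 354 points — worse by 8.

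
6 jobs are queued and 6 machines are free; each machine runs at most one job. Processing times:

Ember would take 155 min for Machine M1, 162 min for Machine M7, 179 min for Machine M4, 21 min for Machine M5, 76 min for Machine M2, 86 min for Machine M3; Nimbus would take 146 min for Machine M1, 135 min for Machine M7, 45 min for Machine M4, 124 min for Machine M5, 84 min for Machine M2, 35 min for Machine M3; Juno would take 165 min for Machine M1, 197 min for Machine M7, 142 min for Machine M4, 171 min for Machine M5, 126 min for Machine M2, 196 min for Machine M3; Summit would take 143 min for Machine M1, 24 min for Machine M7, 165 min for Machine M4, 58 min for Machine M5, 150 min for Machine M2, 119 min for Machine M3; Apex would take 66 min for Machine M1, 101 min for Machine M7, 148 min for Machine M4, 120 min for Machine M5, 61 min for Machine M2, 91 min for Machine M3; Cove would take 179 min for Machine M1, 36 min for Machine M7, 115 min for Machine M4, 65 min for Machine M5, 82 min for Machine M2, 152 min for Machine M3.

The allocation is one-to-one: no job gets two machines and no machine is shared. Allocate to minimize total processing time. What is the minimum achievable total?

Minimum total: 370 min

Treat this as an assignment problem: match each job to one machine.
Optimal: Ember→Machine M5 (21 min), Nimbus→Machine M3 (35 min), Juno→Machine M4 (142 min), Summit→Machine M7 (24 min), Apex→Machine M1 (66 min), Cove→Machine M2 (82 min) — total 21+35+142+24+66+82 = 370 min.
Column-greedy (each machine in turn goes to its cheapest remaining job) gives 434 min, worse by 64.
Next-best assignment: Ember→Machine M5, Nimbus→Machine M3, Juno→Machine M2, Summit→Machine M7, Apex→Machine M1, Cove→Machine M4 = 387 min.
Checked against all permutations: 370 min is optimal.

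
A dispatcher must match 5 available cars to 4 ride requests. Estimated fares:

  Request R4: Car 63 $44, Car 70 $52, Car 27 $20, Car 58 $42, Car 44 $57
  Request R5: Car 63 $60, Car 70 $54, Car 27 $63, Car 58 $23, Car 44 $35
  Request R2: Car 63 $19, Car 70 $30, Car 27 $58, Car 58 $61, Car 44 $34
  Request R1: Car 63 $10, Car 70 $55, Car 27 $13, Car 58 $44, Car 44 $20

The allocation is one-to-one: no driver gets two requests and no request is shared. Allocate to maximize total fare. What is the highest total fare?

Max total: $236

Optimal: Car 44→Request R4 ($57), Car 27→Request R5 ($63), Car 58→Request R2 ($61), Car 70→Request R1 ($55) — total 57+63+61+55 = $236.
Row-greedy (each driver in turn takes its best remaining request) gives $215, worse by 21.
No other one-to-one assignment exceeds $236.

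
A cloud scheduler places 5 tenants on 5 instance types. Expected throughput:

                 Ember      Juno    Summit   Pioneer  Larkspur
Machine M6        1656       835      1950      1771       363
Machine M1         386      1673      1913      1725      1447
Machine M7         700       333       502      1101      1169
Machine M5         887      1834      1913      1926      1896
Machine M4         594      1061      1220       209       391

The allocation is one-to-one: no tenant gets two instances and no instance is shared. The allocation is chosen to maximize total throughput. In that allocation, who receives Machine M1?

This is the linear assignment problem.
Optimal: Ember→Machine M6 (1656 ops/s), Juno→Machine M4 (1061 ops/s), Summit→Machine M1 (1913 ops/s), Pioneer→Machine M5 (1926 ops/s), Larkspur→Machine M7 (1169 ops/s) — total 1656+1061+1913+1926+1169 = 7725 ops/s.
Max-entry greedy (repeatedly take the single best remaining cell) gives 7312 ops/s, worse by 413.
Next-best assignment: Ember→Machine M6, Juno→Machine M1, Summit→Machine M4, Pioneer→Machine M5, Larkspur→Machine M7 = 7644 ops/s.
No other one-to-one assignment exceeds 7725 ops/s.
Summit's own top instance is Machine M6 (1950 ops/s), but forcing Summit→Machine M6 and reassigning the rest optimally gives only 7332 ops/s — worse by 393.

Summit receives Machine M1.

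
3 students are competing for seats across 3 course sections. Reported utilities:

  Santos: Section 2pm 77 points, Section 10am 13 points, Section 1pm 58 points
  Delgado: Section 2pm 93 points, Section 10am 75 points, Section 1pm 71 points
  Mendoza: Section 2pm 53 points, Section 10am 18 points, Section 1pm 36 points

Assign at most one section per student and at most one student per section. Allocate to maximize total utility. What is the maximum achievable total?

Optimal: Santos→Section 2pm (77 points), Delgado→Section 10am (75 points), Mendoza→Section 1pm (36 points) — total 77+75+36 = 188 points.
Column-greedy (each section in turn goes to its best remaining student) gives 169 points, worse by 19.
Next-best assignment: Santos→Section 1pm, Delgado→Section 10am, Mendoza→Section 2pm = 186 points.

Maximum total: 188 points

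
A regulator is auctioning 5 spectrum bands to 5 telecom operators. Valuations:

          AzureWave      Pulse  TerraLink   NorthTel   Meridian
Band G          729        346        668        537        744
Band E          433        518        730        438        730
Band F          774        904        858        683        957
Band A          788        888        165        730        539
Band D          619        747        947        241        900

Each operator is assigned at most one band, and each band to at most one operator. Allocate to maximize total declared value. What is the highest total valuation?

Maximum total: $4040M

This is a one-to-one assignment (maximum-weight bipartite matching).
Optimal: AzureWave→Band G ($729M), Pulse→Band F ($904M), TerraLink→Band D ($947M), NorthTel→Band A ($730M), Meridian→Band E ($730M) — total 729+904+947+730+730 = $4040M.
Max-entry greedy (repeatedly take the single best remaining cell) gives $3959M, worse by 81.
Next-best assignment: AzureWave→Band G, Pulse→Band F, TerraLink→Band E, NorthTel→Band A, Meridian→Band D = $3993M.
Swapping Pulse↔TerraLink (Pulse→Band D $747M, TerraLink→Band F $858M) loses 246.
No other one-to-one assignment exceeds $4040M.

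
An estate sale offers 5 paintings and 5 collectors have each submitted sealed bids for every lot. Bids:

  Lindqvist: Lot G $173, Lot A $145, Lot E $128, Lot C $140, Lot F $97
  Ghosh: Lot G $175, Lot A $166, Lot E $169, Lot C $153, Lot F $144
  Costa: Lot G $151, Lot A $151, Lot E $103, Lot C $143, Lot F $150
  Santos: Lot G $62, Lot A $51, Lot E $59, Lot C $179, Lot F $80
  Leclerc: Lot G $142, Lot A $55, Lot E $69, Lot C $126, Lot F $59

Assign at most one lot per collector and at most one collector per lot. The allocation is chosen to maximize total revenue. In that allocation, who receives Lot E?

Ghosh receives Lot E.

This is the linear assignment problem.
Optimal: Lindqvist→Lot A ($145), Ghosh→Lot E ($169), Costa→Lot F ($150), Santos→Lot C ($179), Leclerc→Lot G ($142) — total 145+169+150+179+142 = $785.
No other one-to-one assignment exceeds $785.
Ghosh's own top lot is Lot G ($175), but forcing Ghosh→Lot G and reassigning the rest optimally gives only $718 — worse by 67.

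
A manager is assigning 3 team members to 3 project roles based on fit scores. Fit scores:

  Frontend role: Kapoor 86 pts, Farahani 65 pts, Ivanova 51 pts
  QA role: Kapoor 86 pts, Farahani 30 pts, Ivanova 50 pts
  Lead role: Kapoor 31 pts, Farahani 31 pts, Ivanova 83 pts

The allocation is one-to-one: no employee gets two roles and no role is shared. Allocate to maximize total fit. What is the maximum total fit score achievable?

Optimal: Kapoor→QA role (86 pts), Farahani→Frontend role (65 pts), Ivanova→Lead role (83 pts) — total 86+65+83 = 234 pts.
Row-greedy (each employee in turn takes its best remaining role) gives 167 pts, worse by 67.
Next-best assignment: Kapoor→Frontend role, Farahani→QA role, Ivanova→Lead role = 199 pts.

Max total: 234 pts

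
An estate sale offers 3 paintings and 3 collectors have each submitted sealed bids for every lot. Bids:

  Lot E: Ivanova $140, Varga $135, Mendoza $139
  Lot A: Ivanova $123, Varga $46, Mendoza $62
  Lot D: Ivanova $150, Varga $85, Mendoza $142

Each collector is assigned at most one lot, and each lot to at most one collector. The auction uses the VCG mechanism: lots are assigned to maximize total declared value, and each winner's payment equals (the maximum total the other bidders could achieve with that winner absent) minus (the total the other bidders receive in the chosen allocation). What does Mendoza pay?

Efficient allocation: Ivanova→Lot A ($123), Varga→Lot E ($135), Mendoza→Lot D ($142); total welfare W = $400.
Mendoza receives Lot D at value $142, so the others get W − 142 = $258.
Without Mendoza: best allocation of the remaining 2 bidders over all 3 lots is Ivanova→Lot D ($150), Varga→Lot E ($135), total $285.
VCG payment = (others' best without Mendoza) − (others' welfare with Mendoza) = 285 − 258 = $27.

Mendoza pays $27.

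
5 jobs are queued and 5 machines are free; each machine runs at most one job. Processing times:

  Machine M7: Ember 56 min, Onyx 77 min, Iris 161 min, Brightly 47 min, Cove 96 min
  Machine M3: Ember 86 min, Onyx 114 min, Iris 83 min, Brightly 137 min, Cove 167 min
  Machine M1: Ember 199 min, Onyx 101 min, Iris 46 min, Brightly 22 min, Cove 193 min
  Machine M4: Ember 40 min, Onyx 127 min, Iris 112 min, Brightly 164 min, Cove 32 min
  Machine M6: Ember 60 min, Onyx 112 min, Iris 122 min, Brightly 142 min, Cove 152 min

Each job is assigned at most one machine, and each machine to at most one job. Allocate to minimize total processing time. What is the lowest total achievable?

Optimal: Ember→Machine M6 (60 min), Onyx→Machine M7 (77 min), Iris→Machine M3 (83 min), Brightly→Machine M1 (22 min), Cove→Machine M4 (32 min) — total 60+77+83+22+32 = 274 min.
Column-greedy (each machine in turn goes to its cheapest remaining job) gives 323 min, worse by 49.
Next-best assignment: Ember→Machine M6, Onyx→Machine M3, Iris→Machine M1, Brightly→Machine M7, Cove→Machine M4 = 299 min.
Swapping Ember↔Brightly (Ember→Machine M1 199 min, Brightly→Machine M6 142 min) adds 259.

Minimum total: 274 min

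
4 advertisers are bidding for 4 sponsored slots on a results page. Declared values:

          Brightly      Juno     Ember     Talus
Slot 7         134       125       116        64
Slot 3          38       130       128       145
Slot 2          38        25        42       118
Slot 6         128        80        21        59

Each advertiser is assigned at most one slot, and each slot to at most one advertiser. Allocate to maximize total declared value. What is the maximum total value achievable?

This is the linear assignment problem.
Optimal: Brightly→Slot 6 ($128), Juno→Slot 7 ($125), Ember→Slot 3 ($128), Talus→Slot 2 ($118) — total 128+125+128+118 = $499.
Column-greedy (each slot in turn goes to its best remaining advertiser) gives $401, worse by 98.
Next-best assignment: Brightly→Slot 6, Juno→Slot 3, Ember→Slot 7, Talus→Slot 2 = $492.
Swapping Talus↔Juno (Talus→Slot 7 $64, Juno→Slot 2 $25) loses 154.
No other one-to-one assignment exceeds $499.

Maximum total: $499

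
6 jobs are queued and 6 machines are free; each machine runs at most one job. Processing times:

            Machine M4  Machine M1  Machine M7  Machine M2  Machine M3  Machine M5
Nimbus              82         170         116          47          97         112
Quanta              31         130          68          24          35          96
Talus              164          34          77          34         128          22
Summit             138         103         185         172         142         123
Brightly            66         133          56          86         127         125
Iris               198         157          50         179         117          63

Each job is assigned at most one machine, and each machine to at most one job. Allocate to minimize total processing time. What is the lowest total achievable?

Optimal: Nimbus→Machine M2 (47 min), Quanta→Machine M3 (35 min), Talus→Machine M5 (22 min), Summit→Machine M1 (103 min), Brightly→Machine M4 (66 min), Iris→Machine M7 (50 min) — total 47+35+22+103+66+50 = 323 min.
Column-greedy (each machine in turn goes to its cheapest remaining job) gives 412 min, worse by 89.
Next-best assignment: Nimbus→Machine M2, Quanta→Machine M3, Talus→Machine M1, Summit→Machine M5, Brightly→Machine M4, Iris→Machine M7 = 355 min.
No other one-to-one assignment undercuts 323 min.

Min total: 323 min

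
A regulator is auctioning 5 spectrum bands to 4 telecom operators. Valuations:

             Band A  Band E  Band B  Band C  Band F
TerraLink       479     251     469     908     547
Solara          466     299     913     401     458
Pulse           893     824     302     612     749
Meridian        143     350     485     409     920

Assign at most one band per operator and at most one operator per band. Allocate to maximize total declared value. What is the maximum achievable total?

Optimal: TerraLink→Band C ($908M), Solara→Band B ($913M), Pulse→Band A ($893M), Meridian→Band F ($920M) — total 908+913+893+920 = $3634M.
Column-greedy (each band in turn goes to its best remaining operator) gives $3064M, worse by 570.
Swapping Meridian↔TerraLink (Meridian→Band C $409M, TerraLink→Band F $547M) loses 872.

Maximum total: $3634M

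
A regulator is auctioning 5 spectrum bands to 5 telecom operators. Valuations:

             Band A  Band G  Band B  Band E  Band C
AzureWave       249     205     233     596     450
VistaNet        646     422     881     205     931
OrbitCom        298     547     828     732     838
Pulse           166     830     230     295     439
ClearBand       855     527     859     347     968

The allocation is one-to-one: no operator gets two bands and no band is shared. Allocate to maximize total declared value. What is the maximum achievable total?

This is a one-to-one assignment (maximum-weight bipartite matching).
Optimal: AzureWave→Band E ($596M), VistaNet→Band C ($931M), OrbitCom→Band B ($828M), Pulse→Band G ($830M), ClearBand→Band A ($855M) — total 596+931+828+830+855 = $4040M.
Column-greedy (each band in turn goes to its best remaining operator) gives $3748M, worse by 292.

Max total: $4040M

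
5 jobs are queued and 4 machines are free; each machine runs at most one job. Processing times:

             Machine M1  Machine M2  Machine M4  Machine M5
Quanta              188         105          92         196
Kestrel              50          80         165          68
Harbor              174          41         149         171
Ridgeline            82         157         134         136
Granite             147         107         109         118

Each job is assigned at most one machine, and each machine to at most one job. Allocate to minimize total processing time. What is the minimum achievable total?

Minimum total: 283 min

Optimal: Ridgeline→Machine M1 (82 min), Harbor→Machine M2 (41 min), Quanta→Machine M4 (92 min), Kestrel→Machine M5 (68 min) — total 82+41+92+68 = 283 min.
Row-greedy (each job in turn takes its cheapest remaining machine) gives 319 min, worse by 36.
Every other assignment is strictly worse.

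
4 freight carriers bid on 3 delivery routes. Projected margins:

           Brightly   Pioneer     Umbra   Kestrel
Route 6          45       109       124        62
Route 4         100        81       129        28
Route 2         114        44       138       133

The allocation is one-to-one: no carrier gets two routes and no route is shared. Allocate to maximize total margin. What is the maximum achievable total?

This is the linear assignment problem.
Optimal: Pioneer→Route 6 ($109k), Umbra→Route 4 ($129k), Kestrel→Route 2 ($133k) — total 109+129+133 = $371k.
Column-greedy (each route in turn goes to its best remaining carrier) gives $357k, worse by 14.
Swapping Umbra↔Kestrel (Umbra→Route 2 $138k, Kestrel→Route 4 $28k) loses 96.

Max total: $371k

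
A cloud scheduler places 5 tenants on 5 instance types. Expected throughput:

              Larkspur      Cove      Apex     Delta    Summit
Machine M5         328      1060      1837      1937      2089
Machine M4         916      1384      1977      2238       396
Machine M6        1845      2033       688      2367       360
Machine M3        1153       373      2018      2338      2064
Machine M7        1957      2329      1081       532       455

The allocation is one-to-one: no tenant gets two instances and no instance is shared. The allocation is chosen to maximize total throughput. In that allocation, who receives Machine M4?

Optimal: Larkspur→Machine M6 (1845 ops/s), Cove→Machine M7 (2329 ops/s), Apex→Machine M4 (1977 ops/s), Delta→Machine M3 (2338 ops/s), Summit→Machine M5 (2089 ops/s) — total 1845+2329+1977+2338+2089 = 10578 ops/s.
Column-greedy (each instance in turn goes to its best remaining tenant) gives 10335 ops/s, worse by 243.
Apex's own top instance is Machine M3 (2018 ops/s), but forcing Apex→Machine M3 and reassigning the rest optimally gives only 10519 ops/s — worse by 59.

Apex receives Machine M4.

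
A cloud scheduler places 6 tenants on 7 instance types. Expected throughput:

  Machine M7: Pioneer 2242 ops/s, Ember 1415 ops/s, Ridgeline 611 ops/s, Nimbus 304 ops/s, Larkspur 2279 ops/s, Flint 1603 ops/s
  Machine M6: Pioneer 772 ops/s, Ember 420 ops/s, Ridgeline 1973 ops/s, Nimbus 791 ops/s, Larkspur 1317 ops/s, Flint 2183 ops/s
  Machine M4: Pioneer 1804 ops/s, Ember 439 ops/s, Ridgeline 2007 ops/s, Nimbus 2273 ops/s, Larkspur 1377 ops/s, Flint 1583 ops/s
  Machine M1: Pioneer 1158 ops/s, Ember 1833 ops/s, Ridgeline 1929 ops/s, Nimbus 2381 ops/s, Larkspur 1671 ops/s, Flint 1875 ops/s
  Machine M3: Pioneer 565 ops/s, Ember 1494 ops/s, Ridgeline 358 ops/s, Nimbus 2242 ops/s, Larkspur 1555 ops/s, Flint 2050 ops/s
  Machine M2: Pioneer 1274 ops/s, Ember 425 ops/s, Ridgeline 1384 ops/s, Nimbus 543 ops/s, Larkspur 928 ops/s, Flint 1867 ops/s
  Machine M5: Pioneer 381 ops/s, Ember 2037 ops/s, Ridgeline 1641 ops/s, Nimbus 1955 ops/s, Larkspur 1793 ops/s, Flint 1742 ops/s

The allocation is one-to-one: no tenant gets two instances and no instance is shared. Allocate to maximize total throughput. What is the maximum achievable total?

Maximum total: 12524 ops/s

Optimal: Pioneer→Machine M4 (1804 ops/s), Ember→Machine M5 (2037 ops/s), Ridgeline→Machine M6 (1973 ops/s), Nimbus→Machine M1 (2381 ops/s), Larkspur→Machine M7 (2279 ops/s), Flint→Machine M3 (2050 ops/s) — total 1804+2037+1973+2381+2279+2050 = 12524 ops/s.
Row-greedy (each tenant in turn takes its best remaining instance) gives 12405 ops/s, worse by 119.
Checked against all permutations: 12524 ops/s is optimal.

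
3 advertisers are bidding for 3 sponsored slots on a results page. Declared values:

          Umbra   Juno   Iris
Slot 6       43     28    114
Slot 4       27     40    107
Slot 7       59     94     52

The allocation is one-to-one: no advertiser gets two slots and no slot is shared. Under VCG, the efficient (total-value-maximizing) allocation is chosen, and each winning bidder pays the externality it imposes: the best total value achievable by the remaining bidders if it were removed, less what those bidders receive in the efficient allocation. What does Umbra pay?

Efficient allocation: Umbra→Slot 6 ($43), Juno→Slot 7 ($94), Iris→Slot 4 ($107); total welfare W = $244.
Umbra receives Slot 6 at value $43, so the others get W − 43 = $201.
Without Umbra: best allocation of the remaining 2 bidders over all 3 slots is Juno→Slot 7 ($94), Iris→Slot 6 ($114), total $208.
VCG payment = (others' best without Umbra) − (others' welfare with Umbra) = 208 − 201 = $7.

Umbra pays $7.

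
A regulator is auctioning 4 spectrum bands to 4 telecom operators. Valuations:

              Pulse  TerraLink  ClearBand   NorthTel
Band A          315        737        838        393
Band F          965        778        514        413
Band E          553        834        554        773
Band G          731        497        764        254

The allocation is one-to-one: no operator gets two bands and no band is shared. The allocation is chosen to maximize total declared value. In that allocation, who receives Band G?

ClearBand receives Band G.

Optimal: Pulse→Band F ($965M), TerraLink→Band A ($737M), ClearBand→Band G ($764M), NorthTel→Band E ($773M) — total 965+737+764+773 = $3239M.
Column-greedy (each band in turn goes to its best remaining operator) gives $2891M, worse by 348.
ClearBand's own top band is Band A ($838M), but forcing ClearBand→Band A and reassigning the rest optimally gives only $3120M — worse by 119.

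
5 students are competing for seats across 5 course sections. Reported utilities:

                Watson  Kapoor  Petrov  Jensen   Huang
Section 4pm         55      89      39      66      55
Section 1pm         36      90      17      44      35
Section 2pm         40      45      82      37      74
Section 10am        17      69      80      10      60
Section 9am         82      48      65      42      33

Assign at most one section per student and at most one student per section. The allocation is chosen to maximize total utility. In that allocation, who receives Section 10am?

Petrov receives Section 10am.

Optimal: Watson→Section 9am (82 points), Kapoor→Section 1pm (90 points), Petrov→Section 10am (80 points), Jensen→Section 4pm (66 points), Huang→Section 2pm (74 points) — total 82+90+80+66+74 = 392 points.
Swapping Watson↔Petrov (Watson→Section 10am 17 points, Petrov→Section 9am 65 points) loses 80.
Petrov's own top section is Section 2pm (82 points), but forcing Petrov→Section 2pm and reassigning the rest optimally gives only 380 points — worse by 12.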